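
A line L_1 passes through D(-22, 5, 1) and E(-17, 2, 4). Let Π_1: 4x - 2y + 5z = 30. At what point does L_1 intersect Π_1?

(-7, -4, 10)

A direction vector for L_1 is E − D = (5, -3, 3).
Substitute r = (-22, 5, 1) + t(5, -3, 3) into the plane: -93 + 41t = 30, so t = 3.
Intersection: (-22, 5, 1) + 3·(5, -3, 3) = (-7, -4, 10).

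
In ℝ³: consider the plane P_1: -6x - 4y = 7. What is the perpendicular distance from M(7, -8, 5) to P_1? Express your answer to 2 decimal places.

2.36

n·M − d = (-6)·(7) + (-4)·(-8) + (0)·(5) − 7 = -17; |n| = √52.
Distance = |-17| / √52 = 17/√52 ≈ 2.36.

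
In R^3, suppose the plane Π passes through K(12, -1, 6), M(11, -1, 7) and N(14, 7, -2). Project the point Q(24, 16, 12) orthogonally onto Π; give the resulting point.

KM = (-1, 0, 1), KN = (2, 8, -8); a normal to Π is KM × KN = (-8, -6, -8).
Using K: Π has equation -8x - 6y - 8z = -138.
Foot = Q − λn with λ = (n·Q − d)/|n|² = (-384 − (-138))/164 = -3/2.
Foot = (24, 16, 12) − (-3/2)·(-8, -6, -8) = (12, 7, 0).

(12, 7, 0)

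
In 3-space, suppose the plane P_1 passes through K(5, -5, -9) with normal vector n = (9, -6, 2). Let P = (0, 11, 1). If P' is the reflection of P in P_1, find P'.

(18, -1, 5)

P_1: n·r = n·K gives 9x - 6y + 2z = 57.
λ = (n·P − d)/|n|² = (-64 − 57)/121 = -1.
Reflection = P − 2λn = (0, 11, 1) − (-2)·(9, -6, 2) = (18, -1, 5).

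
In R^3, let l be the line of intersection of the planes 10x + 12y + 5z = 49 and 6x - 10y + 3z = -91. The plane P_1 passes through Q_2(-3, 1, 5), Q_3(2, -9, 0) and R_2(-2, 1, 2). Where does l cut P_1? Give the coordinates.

(-3, 7, -1)

Direction of l: (10, 12, 5) × (6, -10, 3) = (86, 0, -172).
A point on l: solving the two plane equations with x = 0 gives (0, 7, -7).
Q_2Q_3 = (5, -10, -5), Q_2R_2 = (1, 0, -3); a normal to P_1 is Q_2Q_3 × Q_2R_2 = (30, 10, 10).
Using Q_2: P_1 has equation 30x + 10y + 10z = -30.
Substitute r = (0, 7, -7) + t(86, 0, -172) into the plane: 0 + 860t = -30, so t = -3/86.
Intersection: (0, 7, -7) + (-3/86)·(86, 0, -172) = (-3, 7, -1).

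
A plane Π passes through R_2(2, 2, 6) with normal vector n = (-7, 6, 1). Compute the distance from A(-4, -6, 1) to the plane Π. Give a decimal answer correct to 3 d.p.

1.186

Π: n·r = n·R_2 gives -7x + 6y + z = 4.
n·A − d = (-7)·(-4) + (6)·(-6) + (1)·(1) − 4 = -11; |n| = √86.
Distance = |-11| / √86 = 11/√86 ≈ 1.186.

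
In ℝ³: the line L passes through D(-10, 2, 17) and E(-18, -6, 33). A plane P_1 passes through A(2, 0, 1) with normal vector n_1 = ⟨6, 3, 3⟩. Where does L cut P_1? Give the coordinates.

A direction vector for L is E − D = (-8, -8, 16).
P_1: n_1·r = n_1·A gives 6x + 3y + 3z = 15.
Substitute r = (-10, 2, 17) + t(-8, -8, 16) into the plane: -3 + (-24)t = 15, so t = -3/4.
Intersection: (-10, 2, 17) + (-3/4)·(-8, -8, 16) = (-4, 8, 5).

(-4, 8, 5)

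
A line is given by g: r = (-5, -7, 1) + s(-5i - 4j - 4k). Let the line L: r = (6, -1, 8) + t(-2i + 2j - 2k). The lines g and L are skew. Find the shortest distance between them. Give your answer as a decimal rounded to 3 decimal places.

1.572

Common perpendicular direction n = (-5, -4, -4) × (-2, 2, -2) = (16, -2, -18).
With w = (6, -1, 8) − (-5, -7, 1) = (11, 6, 7), w · n = 38.
Distance = |w · n| / |n| = |38| / √584 ≈ 1.572.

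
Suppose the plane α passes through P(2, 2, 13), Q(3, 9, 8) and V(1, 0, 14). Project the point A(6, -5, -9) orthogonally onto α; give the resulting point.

PQ = (1, 7, -5), PV = (-1, -2, 1); a normal to α is PQ × PV = (-3, 4, 5).
Using P: α has equation -3x + 4y + 5z = 67.
Foot = A − λn with λ = (n·A − d)/|n|² = (-83 − 67)/50 = -3.
Foot = (6, -5, -9) − (-3)·(-3, 4, 5) = (-3, 7, 6).

(-3, 7, 6)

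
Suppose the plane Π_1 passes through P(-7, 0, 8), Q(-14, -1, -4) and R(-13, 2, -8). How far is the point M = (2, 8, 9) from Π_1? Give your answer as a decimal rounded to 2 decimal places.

0.33

PQ = (-7, -1, -12), PR = (-6, 2, -16); a normal to Π_1 is PQ × PR = (40, -40, -20).
Using P: Π_1 has equation 40x - 40y - 20z = -440.
n·M − d = (40)·(2) + (-40)·(8) + (-20)·(9) − (-440) = 20; |n| = √3600.
Distance = |20| / √3600 = 20/√3600 ≈ 0.33.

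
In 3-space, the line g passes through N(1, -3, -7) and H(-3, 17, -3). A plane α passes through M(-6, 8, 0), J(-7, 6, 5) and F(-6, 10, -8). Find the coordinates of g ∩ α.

(-2, 12, -4)

A direction vector for g is H − N = (-4, 20, 4).
MJ = (-1, -2, 5), MF = (0, 2, -8); a normal to α is MJ × MF = (6, -8, -2).
Using M: α has equation 6x - 8y - 2z = -100.
Substitute r = (1, -3, -7) + t(-4, 20, 4) into the plane: 44 + (-192)t = -100, so t = 3/4.
Intersection: (1, -3, -7) + (3/4)·(-4, 20, 4) = (-2, 12, -4).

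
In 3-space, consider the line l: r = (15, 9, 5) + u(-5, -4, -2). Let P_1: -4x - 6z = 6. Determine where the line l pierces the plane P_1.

(0, -3, -1)

Substitute r = (15, 9, 5) + t(-5, -4, -2) into the plane: -90 + 32t = 6, so t = 3.
Intersection: (15, 9, 5) + 3·(-5, -4, -2) = (0, -3, -1).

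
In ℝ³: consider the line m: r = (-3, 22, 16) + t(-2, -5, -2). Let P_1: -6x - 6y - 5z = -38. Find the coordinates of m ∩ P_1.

Substitute r = (-3, 22, 16) + t(-2, -5, -2) into the plane: -194 + 52t = -38, so t = 3.
Intersection: (-3, 22, 16) + 3·(-2, -5, -2) = (-9, 7, 10).

(-9, 7, 10)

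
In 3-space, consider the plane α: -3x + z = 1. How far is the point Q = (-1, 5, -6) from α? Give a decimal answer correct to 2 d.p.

1.26

n·Q − d = (-3)·(-1) + (0)·(5) + (1)·(-6) − 1 = -4; |n| = √10.
Distance = |-4| / √10 = 4/√10 ≈ 1.26.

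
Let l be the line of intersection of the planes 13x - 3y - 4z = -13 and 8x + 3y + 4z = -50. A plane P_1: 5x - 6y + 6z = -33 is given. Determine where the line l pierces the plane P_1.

(-3, -2, -5)

Direction of l: (13, -3, -4) × (8, 3, 4) = (0, -84, 63).
A point on l: solving the two plane equations with y = -6 gives (-3, -6, -2).
Substitute r = (-3, -6, -2) + t(0, -84, 63) into the plane: 9 + 882t = -33, so t = -1/21.
Intersection: (-3, -6, -2) + (-1/21)·(0, -84, 63) = (-3, -2, -5).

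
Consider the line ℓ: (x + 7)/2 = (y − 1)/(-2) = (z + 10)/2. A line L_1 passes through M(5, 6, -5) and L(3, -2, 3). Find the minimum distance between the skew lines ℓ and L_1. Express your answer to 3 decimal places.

ℓ has direction (2, -2, 2) through (-7, 1, -10).
A direction vector for L_1 is L − M = (-2, -8, 8).
Common perpendicular direction n = (2, -2, 2) × (-2, -8, 8) = (0, -20, -20).
With w = (5, 6, -5) − (-7, 1, -10) = (12, 5, 5), w · n = -200.
Distance = |w · n| / |n| = |-200| / √800 ≈ 7.071.

7.071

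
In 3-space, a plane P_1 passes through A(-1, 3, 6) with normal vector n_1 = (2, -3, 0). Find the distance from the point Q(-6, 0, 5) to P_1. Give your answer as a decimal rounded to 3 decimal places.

0.277

P_1: n_1·r = n_1·A gives 2x - 3y = -11.
n·Q − d = (2)·(-6) + (-3)·(0) + (0)·(5) − (-11) = -1; |n| = √13.
Distance = |-1| / √13 = 1/√13 ≈ 0.277.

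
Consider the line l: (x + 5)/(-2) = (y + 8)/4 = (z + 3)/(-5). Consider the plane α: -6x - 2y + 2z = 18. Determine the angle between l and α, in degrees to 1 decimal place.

l has direction (-2, 4, -5) through (-5, -8, -3).
sin θ = |n·v| / (|n||v|) = |-6| / (√44 · √45) = 0.13484.
θ ≈ 7.7°.

7.7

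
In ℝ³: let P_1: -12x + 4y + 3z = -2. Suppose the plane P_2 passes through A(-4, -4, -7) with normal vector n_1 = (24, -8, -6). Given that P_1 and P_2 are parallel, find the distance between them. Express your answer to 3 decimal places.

P_2: n_1·r = n_1·A gives 24x - 8y - 6z = -22.
Rescale P_2 by 1/(-2): -12x + 4y + 3z = 11. Then distance = |-2 − 11| / √169 ≈ 1.000.

1.000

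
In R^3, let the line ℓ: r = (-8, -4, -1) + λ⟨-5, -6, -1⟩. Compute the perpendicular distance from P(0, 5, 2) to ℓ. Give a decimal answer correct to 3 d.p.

1.497

Taking (-8, -4, -1) on ℓ with direction v = (-5, -6, -1): w = P − (-8, -4, -1) = (8, 9, 3), and w × v = (9, -7, -3).
Distance = |w × v| / |v| = √139 / √62 ≈ 1.497.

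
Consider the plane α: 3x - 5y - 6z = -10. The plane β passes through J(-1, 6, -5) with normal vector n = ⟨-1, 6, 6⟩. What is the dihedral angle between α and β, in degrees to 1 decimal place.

15.1

β: n·r = n·J gives -x + 6y + 6z = 7.
cos θ = |n₁·n₂| / (|n₁||n₂|) = |-69| / (√70 · √73).
θ = arccos(0.96525) ≈ 15.1°.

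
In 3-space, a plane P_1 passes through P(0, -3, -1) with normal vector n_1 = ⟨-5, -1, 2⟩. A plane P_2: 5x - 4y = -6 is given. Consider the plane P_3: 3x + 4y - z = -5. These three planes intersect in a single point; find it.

P_1: n_1·r = n_1·P gives -5x - y + 2z = 1.
Solving the 3×3 linear system -5x - y + 2z = 1, 5x - 4y = -6, 3x + 4y - z = -5 (e.g. by elimination or Cramer's rule, determinant = 39) gives (-2, -1, -5).

(-2, -1, -5)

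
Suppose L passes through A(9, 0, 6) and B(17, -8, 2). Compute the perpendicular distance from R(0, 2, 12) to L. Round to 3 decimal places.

A direction vector for L is B − A = (8, -8, -4).
Taking (9, 0, 6) on L with direction v = (8, -8, -4): w = R − (9, 0, 6) = (-9, 2, 6), and w × v = (40, 12, 56).
Distance = |w × v| / |v| = √4880 / √144 ≈ 5.821.

5.821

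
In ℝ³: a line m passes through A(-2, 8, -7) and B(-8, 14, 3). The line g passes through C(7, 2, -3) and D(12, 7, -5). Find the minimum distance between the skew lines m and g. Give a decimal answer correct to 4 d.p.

10.8829

A direction vector for m is B − A = (-6, 6, 10).
A direction vector for g is D − C = (5, 5, -2).
Common perpendicular direction n = (-6, 6, 10) × (5, 5, -2) = (-62, 38, -60).
With w = (7, 2, -3) − (-2, 8, -7) = (9, -6, 4), w · n = -1026.
Distance = |w · n| / |n| = |-1026| / √8888 ≈ 10.8829.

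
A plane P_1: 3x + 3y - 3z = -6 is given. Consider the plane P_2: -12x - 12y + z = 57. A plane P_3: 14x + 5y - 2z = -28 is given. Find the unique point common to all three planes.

(-1, -4, -3)

Solving the 3×3 linear system 3x + 3y - 3z = -6, -12x - 12y + z = 57, 14x + 5y - 2z = -28 (e.g. by elimination or Cramer's rule, determinant = -297) gives (-1, -4, -3).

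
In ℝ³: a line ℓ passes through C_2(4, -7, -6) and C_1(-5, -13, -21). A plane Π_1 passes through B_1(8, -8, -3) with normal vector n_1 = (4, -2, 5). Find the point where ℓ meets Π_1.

(7, -5, -1)

A direction vector for ℓ is C_1 − C_2 = (-9, -6, -15).
Π_1: n_1·r = n_1·B_1 gives 4x - 2y + 5z = 33.
Substitute r = (4, -7, -6) + t(-9, -6, -15) into the plane: 0 + (-99)t = 33, so t = -1/3.
Intersection: (4, -7, -6) + (-1/3)·(-9, -6, -15) = (7, -5, -1).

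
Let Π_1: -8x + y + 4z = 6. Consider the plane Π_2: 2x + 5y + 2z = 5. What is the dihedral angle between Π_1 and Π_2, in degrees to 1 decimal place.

86.7

cos θ = |n₁·n₂| / (|n₁||n₂|) = |-3| / (√81 · √33).
θ = arccos(0.05803) ≈ 86.7°.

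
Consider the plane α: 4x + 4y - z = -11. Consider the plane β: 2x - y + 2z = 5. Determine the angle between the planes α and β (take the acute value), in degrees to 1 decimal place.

cos θ = |n₁·n₂| / (|n₁||n₂|) = |2| / (√33 · √9).
θ = arccos(0.11605) ≈ 83.3°.

83.3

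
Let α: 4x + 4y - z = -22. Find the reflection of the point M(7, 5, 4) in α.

(-9, -11, 8)

λ = (n·M − d)/|n|² = (44 − (-22))/33 = 2.
Reflection = M − 2λn = (7, 5, 4) − 4·(4, 4, -1) = (-9, -11, 8).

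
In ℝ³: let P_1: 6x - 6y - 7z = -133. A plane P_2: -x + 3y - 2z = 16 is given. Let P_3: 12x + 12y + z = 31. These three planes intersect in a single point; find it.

(-6, 8, 7)

Solving the 3×3 linear system 6x - 6y - 7z = -133, -x + 3y - 2z = 16, 12x + 12y + z = 31 (e.g. by elimination or Cramer's rule, determinant = 636) gives (-6, 8, 7).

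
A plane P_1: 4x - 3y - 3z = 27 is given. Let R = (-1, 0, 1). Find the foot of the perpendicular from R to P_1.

(3, -3, -2)

Foot = R − λn with λ = (n·R − d)/|n|² = (-7 − 27)/34 = -1.
Foot = (-1, 0, 1) − (-1)·(4, -3, -3) = (3, -3, -2).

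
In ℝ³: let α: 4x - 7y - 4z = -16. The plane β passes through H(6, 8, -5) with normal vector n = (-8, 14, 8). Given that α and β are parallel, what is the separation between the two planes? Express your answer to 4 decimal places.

0.4444

β: n·r = n·H gives -8x + 14y + 8z = 24.
Rescale β by 1/(-2): 4x - 7y - 4z = -12. Then distance = |-16 − (-12)| / √81 ≈ 0.4444.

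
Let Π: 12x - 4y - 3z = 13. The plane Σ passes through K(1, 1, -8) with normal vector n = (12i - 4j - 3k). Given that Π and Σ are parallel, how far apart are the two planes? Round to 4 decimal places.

Σ: n·r = n·K gives 12x - 4y - 3z = 32.
Same normal n = (12, -4, -3) with |n| = √169; distance = |13 − 32| / |n| = 19/√169 ≈ 1.4615.

1.4615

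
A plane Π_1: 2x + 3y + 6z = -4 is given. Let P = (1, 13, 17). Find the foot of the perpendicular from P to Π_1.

Foot = P − λn with λ = (n·P − d)/|n|² = (143 − (-4))/49 = 3.
Foot = (1, 13, 17) − 3·(2, 3, 6) = (-5, 4, -1).

(-5, 4, -1)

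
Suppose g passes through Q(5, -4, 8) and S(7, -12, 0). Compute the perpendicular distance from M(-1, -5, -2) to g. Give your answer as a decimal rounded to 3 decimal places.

A direction vector for g is S − Q = (2, -8, -8).
Taking (5, -4, 8) on g with direction v = (2, -8, -8): w = M − (5, -4, 8) = (-6, -1, -10), and w × v = (-72, -68, 50).
Distance = |w × v| / |v| = √12308 / √132 ≈ 9.656.

9.656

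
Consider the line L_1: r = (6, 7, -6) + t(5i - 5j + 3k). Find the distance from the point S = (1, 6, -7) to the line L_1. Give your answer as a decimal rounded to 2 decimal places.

Taking (6, 7, -6) on L_1 with direction v = (5, -5, 3): w = S − (6, 7, -6) = (-5, -1, -1), and w × v = (-8, 10, 30).
Distance = |w × v| / |v| = √1064 / √59 ≈ 4.25.

4.25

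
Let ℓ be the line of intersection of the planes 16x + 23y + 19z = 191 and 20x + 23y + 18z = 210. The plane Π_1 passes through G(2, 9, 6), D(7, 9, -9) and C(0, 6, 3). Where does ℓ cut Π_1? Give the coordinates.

Direction of ℓ: (16, 23, 19) × (20, 23, 18) = (-23, 92, -92).
A point on ℓ: solving the two plane equations with x = 2 gives (2, 16, -11).
GD = (5, 0, -15), GC = (-2, -3, -3); a normal to Π_1 is GD × GC = (-45, 45, -15).
Using G: Π_1 has equation -45x + 45y - 15z = 225.
Substitute r = (2, 16, -11) + t(-23, 92, -92) into the plane: 795 + 6555t = 225, so t = -2/23.
Intersection: (2, 16, -11) + (-2/23)·(-23, 92, -92) = (4, 8, -3).

(4, 8, -3)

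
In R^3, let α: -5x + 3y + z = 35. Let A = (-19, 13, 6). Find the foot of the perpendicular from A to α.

Foot = A − λn with λ = (n·A − d)/|n|² = (140 − 35)/35 = 3.
Foot = (-19, 13, 6) − 3·(-5, 3, 1) = (-4, 4, 3).

(-4, 4, 3)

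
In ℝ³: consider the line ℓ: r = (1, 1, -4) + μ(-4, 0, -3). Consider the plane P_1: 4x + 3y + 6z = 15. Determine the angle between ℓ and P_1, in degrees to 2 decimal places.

60.53

sin θ = |n·v| / (|n||v|) = |-34| / (√61 · √25) = 0.87065.
θ ≈ 60.53°.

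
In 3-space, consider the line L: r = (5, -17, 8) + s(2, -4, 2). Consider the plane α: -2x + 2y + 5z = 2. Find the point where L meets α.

(-1, -5, 2)

Substitute r = (5, -17, 8) + t(2, -4, 2) into the plane: -4 + (-2)t = 2, so t = -3.
Intersection: (5, -17, 8) + (-3)·(2, -4, 2) = (-1, -5, 2).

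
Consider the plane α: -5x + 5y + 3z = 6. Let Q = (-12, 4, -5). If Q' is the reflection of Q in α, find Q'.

λ = (n·Q − d)/|n|² = (65 − 6)/59 = 1.
Reflection = Q − 2λn = (-12, 4, -5) − 2·(-5, 5, 3) = (-2, -6, -11).

(-2, -6, -11)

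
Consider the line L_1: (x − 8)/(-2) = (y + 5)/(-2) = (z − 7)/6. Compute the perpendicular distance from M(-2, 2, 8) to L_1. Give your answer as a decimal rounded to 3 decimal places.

12.113

L_1 has direction (-2, -2, 6) through (8, -5, 7).
Taking (8, -5, 7) on L_1 with direction v = (-2, -2, 6): w = M − (8, -5, 7) = (-10, 7, 1), and w × v = (44, 58, 34).
Distance = |w × v| / |v| = √6456 / √44 ≈ 12.113.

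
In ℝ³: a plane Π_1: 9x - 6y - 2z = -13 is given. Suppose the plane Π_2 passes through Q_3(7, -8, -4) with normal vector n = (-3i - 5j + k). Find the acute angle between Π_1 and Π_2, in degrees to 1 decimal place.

89.1

Π_2: n·r = n·Q_3 gives -3x - 5y + z = 15.
cos θ = |n₁·n₂| / (|n₁||n₂|) = |1| / (√121 · √35).
θ = arccos(0.01537) ≈ 89.1°.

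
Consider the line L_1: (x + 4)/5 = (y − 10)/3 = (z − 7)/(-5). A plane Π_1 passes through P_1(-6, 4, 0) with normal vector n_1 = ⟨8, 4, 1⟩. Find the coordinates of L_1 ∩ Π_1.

(-9, 7, 12)

L_1 has direction (5, 3, -5) through (-4, 10, 7).
Π_1: n_1·r = n_1·P_1 gives 8x + 4y + z = -32.
Substitute r = (-4, 10, 7) + t(5, 3, -5) into the plane: 15 + 47t = -32, so t = -1.
Intersection: (-4, 10, 7) + (-1)·(5, 3, -5) = (-9, 7, 12).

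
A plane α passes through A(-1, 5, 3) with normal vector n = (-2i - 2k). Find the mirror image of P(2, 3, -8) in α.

α: n·r = n·A gives -2x - 2z = -4.
λ = (n·P − d)/|n|² = (12 − (-4))/8 = 2.
Reflection = P − 2λn = (2, 3, -8) − 4·(-2, 0, -2) = (10, 3, 0).

(10, 3, 0)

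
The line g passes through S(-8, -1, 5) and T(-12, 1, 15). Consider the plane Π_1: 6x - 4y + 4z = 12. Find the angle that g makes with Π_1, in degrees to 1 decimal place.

A direction vector for g is T − S = (-4, 2, 10).
sin θ = |n·v| / (|n||v|) = |8| / (√68 · √120) = 0.08856.
θ ≈ 5.1°.

5.1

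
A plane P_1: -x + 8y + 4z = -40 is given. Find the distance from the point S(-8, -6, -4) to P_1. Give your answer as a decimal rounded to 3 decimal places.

1.778

n·S − d = (-1)·(-8) + (8)·(-6) + (4)·(-4) − (-40) = -16; |n| = √81.
Distance = |-16| / √81 = 16/√81 ≈ 1.778.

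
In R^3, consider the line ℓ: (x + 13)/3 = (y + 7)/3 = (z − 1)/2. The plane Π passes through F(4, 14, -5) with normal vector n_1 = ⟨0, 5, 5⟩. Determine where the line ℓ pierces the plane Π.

ℓ has direction (3, 3, 2) through (-13, -7, 1).
Π: n_1·r = n_1·F gives 5y + 5z = 45.
Substitute r = (-13, -7, 1) + t(3, 3, 2) into the plane: -30 + 25t = 45, so t = 3.
Intersection: (-13, -7, 1) + 3·(3, 3, 2) = (-4, 2, 7).

(-4, 2, 7)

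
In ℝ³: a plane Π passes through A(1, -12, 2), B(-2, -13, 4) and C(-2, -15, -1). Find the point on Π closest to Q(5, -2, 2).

AB = (-3, -1, 2), AC = (-3, -3, -3); a normal to Π is AB × AC = (9, -15, 6).
Using A: Π has equation 9x - 15y + 6z = 201.
Foot = Q − λn with λ = (n·Q − d)/|n|² = (87 − 201)/342 = -1/3.
Foot = (5, -2, 2) − (-1/3)·(9, -15, 6) = (8, -7, 4).

(8, -7, 4)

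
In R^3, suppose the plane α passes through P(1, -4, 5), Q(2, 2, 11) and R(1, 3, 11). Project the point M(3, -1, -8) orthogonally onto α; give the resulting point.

(-3, -7, -1)

PQ = (1, 6, 6), PR = (0, 7, 6); a normal to α is PQ × PR = (-6, -6, 7).
Using P: α has equation -6x - 6y + 7z = 53.
Foot = M − λn with λ = (n·M − d)/|n|² = (-68 − 53)/121 = -1.
Foot = (3, -1, -8) − (-1)·(-6, -6, 7) = (-3, -7, -1).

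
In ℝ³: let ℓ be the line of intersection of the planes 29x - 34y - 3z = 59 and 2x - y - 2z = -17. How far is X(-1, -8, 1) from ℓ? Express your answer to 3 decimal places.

Direction of ℓ: (29, -34, -3) × (2, -1, -2) = (65, 52, 39).
A point on ℓ: solving the two plane equations with x = -3 gives (-3, -5, 8).
Taking (-3, -5, 8) on ℓ with direction v = (65, 52, 39): w = X − (-3, -5, 8) = (2, -3, -7), and w × v = (247, -533, 299).
Distance = |w × v| / |v| = √434499 / √8450 ≈ 7.171.

7.171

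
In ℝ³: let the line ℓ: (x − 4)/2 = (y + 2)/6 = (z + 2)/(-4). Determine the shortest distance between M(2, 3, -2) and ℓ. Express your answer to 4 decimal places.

ℓ has direction (2, 6, -4) through (4, -2, -2).
Taking (4, -2, -2) on ℓ with direction v = (2, 6, -4): w = M − (4, -2, -2) = (-2, 5, 0), and w × v = (-20, -8, -22).
Distance = |w × v| / |v| = √948 / √56 ≈ 4.1144.

4.1144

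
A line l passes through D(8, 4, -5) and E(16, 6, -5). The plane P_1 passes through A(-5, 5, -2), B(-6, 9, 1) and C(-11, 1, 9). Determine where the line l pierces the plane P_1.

A direction vector for l is E − D = (8, 2, 0).
AB = (-1, 4, 3), AC = (-6, -4, 11); a normal to P_1 is AB × AC = (56, -7, 28).
Using A: P_1 has equation 56x - 7y + 28z = -371.
Substitute r = (8, 4, -5) + t(8, 2, 0) into the plane: 280 + 434t = -371, so t = -3/2.
Intersection: (8, 4, -5) + (-3/2)·(8, 2, 0) = (-4, 1, -5).

(-4, 1, -5)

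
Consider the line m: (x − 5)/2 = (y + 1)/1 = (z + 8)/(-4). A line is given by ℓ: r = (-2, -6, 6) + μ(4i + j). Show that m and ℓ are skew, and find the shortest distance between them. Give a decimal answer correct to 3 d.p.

m has direction (2, 1, -4) through (5, -1, -8).
Common perpendicular direction n = (2, 1, -4) × (4, 1, 0) = (4, -16, -2).
With w = (-2, -6, 6) − (5, -1, -8) = (-7, -5, 14), w · n = 24.
Since n ≠ 0 the lines are not parallel, and w · n = 24 ≠ 0 so they do not intersect; hence they are skew.
Distance = |w · n| / |n| = |24| / √276 ≈ 1.445.

1.445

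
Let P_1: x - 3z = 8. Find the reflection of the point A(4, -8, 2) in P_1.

λ = (n·A − d)/|n|² = (-2 − 8)/10 = -1.
Reflection = A − 2λn = (4, -8, 2) − (-2)·(1, 0, -3) = (6, -8, -4).

(6, -8, -4)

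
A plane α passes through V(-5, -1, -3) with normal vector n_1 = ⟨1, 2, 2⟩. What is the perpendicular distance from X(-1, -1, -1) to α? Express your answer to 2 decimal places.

2.67

α: n_1·r = n_1·V gives x + 2y + 2z = -13.
n·X − d = (1)·(-1) + (2)·(-1) + (2)·(-1) − (-13) = 8; |n| = √9.
Distance = |8| / √9 = 8/√9 ≈ 2.67.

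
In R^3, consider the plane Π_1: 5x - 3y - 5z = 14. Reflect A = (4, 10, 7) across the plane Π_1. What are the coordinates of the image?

λ = (n·A − d)/|n|² = (-45 − 14)/59 = -1.
Reflection = A − 2λn = (4, 10, 7) − (-2)·(5, -3, -5) = (14, 4, -3).

(14, 4, -3)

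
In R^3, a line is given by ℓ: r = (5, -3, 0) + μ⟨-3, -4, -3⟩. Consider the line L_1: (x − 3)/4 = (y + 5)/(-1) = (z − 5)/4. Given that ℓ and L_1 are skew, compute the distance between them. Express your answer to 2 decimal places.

L_1 has direction (4, -1, 4) through (3, -5, 5).
Common perpendicular direction n = (-3, -4, -3) × (4, -1, 4) = (-19, 0, 19).
With w = (3, -5, 5) − (5, -3, 0) = (-2, -2, 5), w · n = 133.
Distance = |w · n| / |n| = |133| / √722 ≈ 4.95.

4.95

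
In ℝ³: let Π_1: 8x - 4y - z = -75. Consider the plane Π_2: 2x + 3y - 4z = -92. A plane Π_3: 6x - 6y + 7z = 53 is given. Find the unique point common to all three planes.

(-12, -8, 11)

Solving the 3×3 linear system 8x - 4y - z = -75, 2x + 3y - 4z = -92, 6x - 6y + 7z = 53 (e.g. by elimination or Cramer's rule, determinant = 158) gives (-12, -8, 11).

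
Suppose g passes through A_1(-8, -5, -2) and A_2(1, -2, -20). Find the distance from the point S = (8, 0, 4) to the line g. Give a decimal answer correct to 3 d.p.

A direction vector for g is A_2 − A_1 = (9, 3, -18).
Taking (-8, -5, -2) on g with direction v = (9, 3, -18): w = S − (-8, -5, -2) = (16, 5, 6), and w × v = (-108, 342, 3).
Distance = |w × v| / |v| = √128637 / √414 ≈ 17.627.

17.627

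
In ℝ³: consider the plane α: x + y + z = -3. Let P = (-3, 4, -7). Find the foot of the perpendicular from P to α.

Foot = P − λn with λ = (n·P − d)/|n|² = (-6 − (-3))/3 = -1.
Foot = (-3, 4, -7) − (-1)·(1, 1, 1) = (-2, 5, -6).

(-2, 5, -6)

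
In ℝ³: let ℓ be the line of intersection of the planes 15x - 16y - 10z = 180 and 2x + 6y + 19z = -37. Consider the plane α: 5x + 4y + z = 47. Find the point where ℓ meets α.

Direction of ℓ: (15, -16, -10) × (2, 6, 19) = (-244, -305, 122).
A point on ℓ: solving the two plane equations with x = 22 gives (22, 15, -9).
Substitute r = (22, 15, -9) + t(-244, -305, 122) into the plane: 161 + (-2318)t = 47, so t = 3/61.
Intersection: (22, 15, -9) + (3/61)·(-244, -305, 122) = (10, 0, -3).

(10, 0, -3)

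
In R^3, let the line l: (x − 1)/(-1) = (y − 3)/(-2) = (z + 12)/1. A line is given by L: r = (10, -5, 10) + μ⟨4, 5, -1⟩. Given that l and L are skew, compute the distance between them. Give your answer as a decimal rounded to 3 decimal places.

2.887

l has direction (-1, -2, 1) through (1, 3, -12).
Common perpendicular direction n = (-1, -2, 1) × (4, 5, -1) = (-3, 3, 3).
With w = (10, -5, 10) − (1, 3, -12) = (9, -8, 22), w · n = 15.
Distance = |w · n| / |n| = |15| / √27 ≈ 2.887.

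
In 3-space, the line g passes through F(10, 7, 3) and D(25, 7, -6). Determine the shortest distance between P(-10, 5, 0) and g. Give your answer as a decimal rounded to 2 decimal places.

13.02

A direction vector for g is D − F = (15, 0, -9).
Taking (10, 7, 3) on g with direction v = (15, 0, -9): w = P − (10, 7, 3) = (-20, -2, -3), and w × v = (18, -225, 30).
Distance = |w × v| / |v| = √51849 / √306 ≈ 13.02.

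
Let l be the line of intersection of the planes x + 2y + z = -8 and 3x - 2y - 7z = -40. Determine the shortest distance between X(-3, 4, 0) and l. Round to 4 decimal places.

Direction of l: (1, 2, 1) × (3, -2, -7) = (-12, 10, -8).
A point on l: solving the two plane equations with x = -6 gives (-6, -3, 4).
Taking (-6, -3, 4) on l with direction v = (-12, 10, -8): w = X − (-6, -3, 4) = (3, 7, -4), and w × v = (-16, 72, 114).
Distance = |w × v| / |v| = √18436 / √308 ≈ 7.7367.

7.7367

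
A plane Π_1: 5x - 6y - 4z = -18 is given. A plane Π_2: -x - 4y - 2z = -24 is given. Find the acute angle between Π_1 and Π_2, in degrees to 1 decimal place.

cos θ = |n₁·n₂| / (|n₁||n₂|) = |27| / (√77 · √21).
θ = arccos(0.67144) ≈ 47.8°.

47.8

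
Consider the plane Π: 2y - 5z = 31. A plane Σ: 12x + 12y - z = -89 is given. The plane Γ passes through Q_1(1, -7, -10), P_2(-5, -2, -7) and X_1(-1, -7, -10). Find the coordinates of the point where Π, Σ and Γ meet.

Q_1P_2 = (-6, 5, 3), Q_1X_1 = (-2, 0, 0); a normal to Γ is Q_1P_2 × Q_1X_1 = (0, -6, 10).
Using Q_1: Γ has equation -6y + 10z = -58.
Solving the 3×3 linear system 2y - 5z = 31, 12x + 12y - z = -89, -6y + 10z = -58 (e.g. by elimination or Cramer's rule, determinant = 120) gives (-6, -2, -7).

(-6, -2, -7)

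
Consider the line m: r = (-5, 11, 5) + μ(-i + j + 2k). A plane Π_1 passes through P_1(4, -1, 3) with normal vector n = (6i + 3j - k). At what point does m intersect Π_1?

Π_1: n·r = n·P_1 gives 6x + 3y - z = 18.
Substitute r = (-5, 11, 5) + t(-1, 1, 2) into the plane: -2 + (-5)t = 18, so t = -4.
Intersection: (-5, 11, 5) + (-4)·(-1, 1, 2) = (-1, 7, -3).

(-1, 7, -3)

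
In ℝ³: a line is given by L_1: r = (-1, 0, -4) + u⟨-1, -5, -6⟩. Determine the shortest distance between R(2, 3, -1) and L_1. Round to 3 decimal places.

2.469

Taking (-1, 0, -4) on L_1 with direction v = (-1, -5, -6): w = R − (-1, 0, -4) = (3, 3, 3), and w × v = (-3, 15, -12).
Distance = |w × v| / |v| = √378 / √62 ≈ 2.469.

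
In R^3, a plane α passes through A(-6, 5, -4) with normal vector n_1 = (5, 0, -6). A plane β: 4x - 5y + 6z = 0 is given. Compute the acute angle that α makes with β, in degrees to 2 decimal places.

α: n_1·r = n_1·A gives 5x - 6z = -6.
cos θ = |n₁·n₂| / (|n₁||n₂|) = |-16| / (√61 · √77).
θ = arccos(0.23346) ≈ 76.50°.

76.50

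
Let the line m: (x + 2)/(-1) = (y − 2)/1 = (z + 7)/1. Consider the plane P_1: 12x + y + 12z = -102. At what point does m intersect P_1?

(-6, 6, -3)

m has direction (-1, 1, 1) through (-2, 2, -7).
Substitute r = (-2, 2, -7) + t(-1, 1, 1) into the plane: -106 + 1t = -102, so t = 4.
Intersection: (-2, 2, -7) + 4·(-1, 1, 1) = (-6, 6, -3).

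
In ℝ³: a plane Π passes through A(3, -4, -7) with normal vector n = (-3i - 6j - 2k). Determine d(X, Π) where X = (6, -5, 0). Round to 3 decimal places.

2.429

Π: n·r = n·A gives -3x - 6y - 2z = 29.
n·X − d = (-3)·(6) + (-6)·(-5) + (-2)·(0) − 29 = -17; |n| = √49.
Distance = |-17| / √49 = 17/√49 ≈ 2.429.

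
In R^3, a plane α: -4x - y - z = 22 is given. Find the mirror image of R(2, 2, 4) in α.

λ = (n·R − d)/|n|² = (-14 − 22)/18 = -2.
Reflection = R − 2λn = (2, 2, 4) − (-4)·(-4, -1, -1) = (-14, -2, 0).

(-14, -2, 0)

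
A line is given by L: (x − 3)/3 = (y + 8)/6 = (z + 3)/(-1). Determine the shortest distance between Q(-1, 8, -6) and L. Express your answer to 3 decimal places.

L has direction (3, 6, -1) through (3, -8, -3).
Taking (3, -8, -3) on L with direction v = (3, 6, -1): w = Q − (3, -8, -3) = (-4, 16, -3), and w × v = (2, -13, -72).
Distance = |w × v| / |v| = √5357 / √46 ≈ 10.792.

10.792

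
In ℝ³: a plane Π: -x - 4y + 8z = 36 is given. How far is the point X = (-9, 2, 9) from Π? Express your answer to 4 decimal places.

n·X − d = (-1)·(-9) + (-4)·(2) + (8)·(9) − 36 = 37; |n| = √81.
Distance = |37| / √81 = 37/√81 ≈ 4.1111.

4.1111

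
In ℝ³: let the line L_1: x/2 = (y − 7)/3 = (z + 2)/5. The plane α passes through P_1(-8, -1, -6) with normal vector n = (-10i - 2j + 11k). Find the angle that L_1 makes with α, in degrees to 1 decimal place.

18.3

L_1 has direction (2, 3, 5) through (0, 7, -2).
α: n·r = n·P_1 gives -10x - 2y + 11z = 16.
sin θ = |n·v| / (|n||v|) = |29| / (√225 · √38) = 0.31363.
θ ≈ 18.3°.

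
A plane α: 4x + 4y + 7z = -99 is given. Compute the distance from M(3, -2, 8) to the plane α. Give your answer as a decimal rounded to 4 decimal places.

n·M − d = (4)·(3) + (4)·(-2) + (7)·(8) − (-99) = 159; |n| = √81.
Distance = |159| / √81 = 159/√81 ≈ 17.6667.

17.6667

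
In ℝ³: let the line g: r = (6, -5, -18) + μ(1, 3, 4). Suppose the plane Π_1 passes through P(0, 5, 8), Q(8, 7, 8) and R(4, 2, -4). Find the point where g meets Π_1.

PQ = (8, 2, 0), PR = (4, -3, -12); a normal to Π_1 is PQ × PR = (-24, 96, -32).
Using P: Π_1 has equation -24x + 96y - 32z = 224.
Substitute r = (6, -5, -18) + t(1, 3, 4) into the plane: -48 + 136t = 224, so t = 2.
Intersection: (6, -5, -18) + 2·(1, 3, 4) = (8, 1, -10).

(8, 1, -10)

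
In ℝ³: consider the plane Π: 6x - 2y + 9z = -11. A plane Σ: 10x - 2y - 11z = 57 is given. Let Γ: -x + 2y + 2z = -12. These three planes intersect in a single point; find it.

(2, -2, -3)

Solving the 3×3 linear system 6x - 2y + 9z = -11, 10x - 2y - 11z = 57, -x + 2y + 2z = -12 (e.g. by elimination or Cramer's rule, determinant = 288) gives (2, -2, -3).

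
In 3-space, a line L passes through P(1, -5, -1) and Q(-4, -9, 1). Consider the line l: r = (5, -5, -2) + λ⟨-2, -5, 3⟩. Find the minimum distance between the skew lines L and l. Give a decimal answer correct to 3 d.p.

A direction vector for L is Q − P = (-5, -4, 2).
Common perpendicular direction n = (-5, -4, 2) × (-2, -5, 3) = (-2, 11, 17).
With w = (5, -5, -2) − (1, -5, -1) = (4, 0, -1), w · n = -25.
Distance = |w · n| / |n| = |-25| / √414 ≈ 1.229.

1.229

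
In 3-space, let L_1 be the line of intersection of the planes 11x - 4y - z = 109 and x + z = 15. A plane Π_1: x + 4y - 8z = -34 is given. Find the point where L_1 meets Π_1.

(10, -1, 5)

Direction of L_1: (11, -4, -1) × (1, 0, 1) = (-4, -12, 4).
A point on L_1: solving the two plane equations with x = 9 gives (9, -4, 6).
Substitute r = (9, -4, 6) + t(-4, -12, 4) into the plane: -55 + (-84)t = -34, so t = -1/4.
Intersection: (9, -4, 6) + (-1/4)·(-4, -12, 4) = (10, -1, 5).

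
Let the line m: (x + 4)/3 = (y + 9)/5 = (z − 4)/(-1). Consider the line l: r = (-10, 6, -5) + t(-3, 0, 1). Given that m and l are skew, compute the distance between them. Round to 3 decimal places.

10.436

m has direction (3, 5, -1) through (-4, -9, 4).
Common perpendicular direction n = (3, 5, -1) × (-3, 0, 1) = (5, 0, 15).
With w = (-10, 6, -5) − (-4, -9, 4) = (-6, 15, -9), w · n = -165.
Distance = |w · n| / |n| = |-165| / √250 ≈ 10.436.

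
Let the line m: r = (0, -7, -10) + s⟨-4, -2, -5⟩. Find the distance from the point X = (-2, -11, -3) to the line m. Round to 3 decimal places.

Taking (0, -7, -10) on m with direction v = (-4, -2, -5): w = X − (0, -7, -10) = (-2, -4, 7), and w × v = (34, -38, -12).
Distance = |w × v| / |v| = √2744 / √45 ≈ 7.809.

7.809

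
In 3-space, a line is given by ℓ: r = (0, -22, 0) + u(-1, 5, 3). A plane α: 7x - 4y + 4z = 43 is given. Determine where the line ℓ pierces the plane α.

(-3, -7, 9)

Substitute r = (0, -22, 0) + t(-1, 5, 3) into the plane: 88 + (-15)t = 43, so t = 3.
Intersection: (0, -22, 0) + 3·(-1, 5, 3) = (-3, -7, 9).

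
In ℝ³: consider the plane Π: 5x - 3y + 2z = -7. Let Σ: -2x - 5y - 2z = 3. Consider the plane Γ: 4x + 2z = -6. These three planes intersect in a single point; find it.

Solving the 3×3 linear system 5x - 3y + 2z = -7, -2x - 5y - 2z = 3, 4x + 2z = -6 (e.g. by elimination or Cramer's rule, determinant = 2) gives (-4, -1, 5).

(-4, -1, 5)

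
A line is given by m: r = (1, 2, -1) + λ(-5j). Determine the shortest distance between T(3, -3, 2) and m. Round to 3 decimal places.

Taking (1, 2, -1) on m with direction v = (0, -5, 0): w = T − (1, 2, -1) = (2, -5, 3), and w × v = (15, 0, -10).
Distance = |w × v| / |v| = √325 / √25 ≈ 3.606.

3.606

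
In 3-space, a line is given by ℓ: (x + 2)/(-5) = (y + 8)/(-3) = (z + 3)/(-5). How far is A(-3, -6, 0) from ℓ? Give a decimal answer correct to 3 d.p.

ℓ has direction (-5, -3, -5) through (-2, -8, -3).
Taking (-2, -8, -3) on ℓ with direction v = (-5, -3, -5): w = A − (-2, -8, -3) = (-1, 2, 3), and w × v = (-1, -20, 13).
Distance = |w × v| / |v| = √570 / √59 ≈ 3.108.

3.108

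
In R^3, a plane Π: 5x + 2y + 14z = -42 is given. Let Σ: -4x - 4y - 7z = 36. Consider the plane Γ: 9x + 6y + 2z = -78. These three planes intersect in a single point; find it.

Solving the 3×3 linear system 5x + 2y + 14z = -42, -4x - 4y - 7z = 36, 9x + 6y + 2z = -78 (e.g. by elimination or Cramer's rule, determinant = 228) gives (-8, -1, 0).

(-8, -1, 0)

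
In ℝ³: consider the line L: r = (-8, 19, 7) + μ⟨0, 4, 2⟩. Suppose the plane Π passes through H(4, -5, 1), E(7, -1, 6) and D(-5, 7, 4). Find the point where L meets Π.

HE = (3, 4, 5), HD = (-9, 12, 3); a normal to Π is HE × HD = (-48, -54, 72).
Using H: Π has equation -48x - 54y + 72z = 150.
Substitute r = (-8, 19, 7) + t(0, 4, 2) into the plane: -138 + (-72)t = 150, so t = -4.
Intersection: (-8, 19, 7) + (-4)·(0, 4, 2) = (-8, 3, -1).

(-8, 3, -1)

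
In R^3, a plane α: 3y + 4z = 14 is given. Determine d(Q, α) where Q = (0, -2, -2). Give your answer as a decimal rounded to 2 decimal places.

n·Q − d = (0)·(0) + (3)·(-2) + (4)·(-2) − 14 = -28; |n| = √25.
Distance = |-28| / √25 = 28/√25 ≈ 5.60.

5.60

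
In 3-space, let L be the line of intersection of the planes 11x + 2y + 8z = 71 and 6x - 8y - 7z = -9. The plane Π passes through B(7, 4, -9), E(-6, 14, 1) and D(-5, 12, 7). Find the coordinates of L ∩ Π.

Direction of L: (11, 2, 8) × (6, -8, -7) = (50, 125, -100).
A point on L: solving the two plane equations with x = 7 gives (7, 9, -3).
BE = (-13, 10, 10), BD = (-12, 8, 16); a normal to Π is BE × BD = (80, 88, 16).
Using B: Π has equation 80x + 88y + 16z = 768.
Substitute r = (7, 9, -3) + t(50, 125, -100) into the plane: 1304 + 13400t = 768, so t = -1/25.
Intersection: (7, 9, -3) + (-1/25)·(50, 125, -100) = (5, 4, 1).

(5, 4, 1)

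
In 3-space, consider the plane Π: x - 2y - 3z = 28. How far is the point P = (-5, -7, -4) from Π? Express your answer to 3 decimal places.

1.871

n·P − d = (1)·(-5) + (-2)·(-7) + (-3)·(-4) − 28 = -7; |n| = √14.
Distance = |-7| / √14 = 7/√14 ≈ 1.871.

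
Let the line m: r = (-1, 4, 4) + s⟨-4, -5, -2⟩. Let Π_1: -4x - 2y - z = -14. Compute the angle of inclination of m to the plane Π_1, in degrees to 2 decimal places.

65.62

sin θ = |n·v| / (|n||v|) = |28| / (√21 · √45) = 0.91084.
θ ≈ 65.62°.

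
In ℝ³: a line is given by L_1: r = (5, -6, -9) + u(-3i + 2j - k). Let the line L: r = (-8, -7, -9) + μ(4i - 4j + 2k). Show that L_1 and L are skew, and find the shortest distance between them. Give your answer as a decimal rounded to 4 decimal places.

Common perpendicular direction n = (-3, 2, -1) × (4, -4, 2) = (0, 2, 4).
With w = (-8, -7, -9) − (5, -6, -9) = (-13, -1, 0), w · n = -2.
Since n ≠ 0 the lines are not parallel, and w · n = -2 ≠ 0 so they do not intersect; hence they are skew.
Distance = |w · n| / |n| = |-2| / √20 ≈ 0.4472.

0.4472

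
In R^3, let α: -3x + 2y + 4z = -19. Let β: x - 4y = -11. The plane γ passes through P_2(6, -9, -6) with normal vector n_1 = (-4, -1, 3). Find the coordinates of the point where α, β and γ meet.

γ: n_1·r = n_1·P_2 gives -4x - y + 3z = -33.
Solving the 3×3 linear system -3x + 2y + 4z = -19, x - 4y = -11, -4x - y + 3z = -33 (e.g. by elimination or Cramer's rule, determinant = -38) gives (5, 4, -3).

(5, 4, -3)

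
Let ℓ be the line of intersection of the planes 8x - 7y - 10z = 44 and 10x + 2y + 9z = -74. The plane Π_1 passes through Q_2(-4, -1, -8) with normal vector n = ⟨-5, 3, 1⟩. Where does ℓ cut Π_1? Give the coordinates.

(-1, 4, -8)

Direction of ℓ: (8, -7, -10) × (10, 2, 9) = (-43, -172, 86).
A point on ℓ: solving the two plane equations with x = 0 gives (0, 8, -10).
Π_1: n·r = n·Q_2 gives -5x + 3y + z = 9.
Substitute r = (0, 8, -10) + t(-43, -172, 86) into the plane: 14 + (-215)t = 9, so t = 1/43.
Intersection: (0, 8, -10) + (1/43)·(-43, -172, 86) = (-1, 4, -8).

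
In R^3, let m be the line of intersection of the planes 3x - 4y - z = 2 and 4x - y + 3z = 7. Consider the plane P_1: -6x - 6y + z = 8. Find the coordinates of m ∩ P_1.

(0, -1, 2)

Direction of m: (3, -4, -1) × (4, -1, 3) = (-13, -13, 13).
A point on m: solving the two plane equations with x = 16 gives (16, 15, -14).
Substitute r = (16, 15, -14) + t(-13, -13, 13) into the plane: -200 + 169t = 8, so t = 16/13.
Intersection: (16, 15, -14) + (16/13)·(-13, -13, 13) = (0, -1, 2).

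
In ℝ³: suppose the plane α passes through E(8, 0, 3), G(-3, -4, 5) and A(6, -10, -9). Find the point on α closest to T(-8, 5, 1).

(-4, -3, 7)

EG = (-11, -4, 2), EA = (-2, -10, -12); a normal to α is EG × EA = (68, -136, 102).
Using E: α has equation 68x - 136y + 102z = 850.
Foot = T − λn with λ = (n·T − d)/|n|² = (-1122 − 850)/33524 = -1/17.
Foot = (-8, 5, 1) − (-1/17)·(68, -136, 102) = (-4, -3, 7).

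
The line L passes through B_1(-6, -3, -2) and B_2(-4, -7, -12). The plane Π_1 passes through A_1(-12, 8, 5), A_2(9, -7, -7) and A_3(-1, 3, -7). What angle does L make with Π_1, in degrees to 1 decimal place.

A direction vector for L is B_2 − B_1 = (2, -4, -10).
A_1A_2 = (21, -15, -12), A_1A_3 = (11, -5, -12); a normal to Π_1 is A_1A_2 × A_1A_3 = (120, 120, 60).
Using A_1: Π_1 has equation 120x + 120y + 60z = -180.
sin θ = |n·v| / (|n||v|) = |-840| / (√32400 · √120) = 0.42601.
θ ≈ 25.2°.

25.2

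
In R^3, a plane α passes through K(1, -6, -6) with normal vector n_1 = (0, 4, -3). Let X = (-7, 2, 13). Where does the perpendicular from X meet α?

(-7, 6, 10)

α: n_1·r = n_1·K gives 4y - 3z = -6.
Foot = X − λn with λ = (n·X − d)/|n|² = (-31 − (-6))/25 = -1.
Foot = (-7, 2, 13) − (-1)·(0, 4, -3) = (-7, 6, 10).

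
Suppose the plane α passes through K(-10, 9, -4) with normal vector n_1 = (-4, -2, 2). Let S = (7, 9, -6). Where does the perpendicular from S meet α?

(-5, 3, 0)

α: n_1·r = n_1·K gives -4x - 2y + 2z = 14.
Foot = S − λn with λ = (n·S − d)/|n|² = (-58 − 14)/24 = -3.
Foot = (7, 9, -6) − (-3)·(-4, -2, 2) = (-5, 3, 0).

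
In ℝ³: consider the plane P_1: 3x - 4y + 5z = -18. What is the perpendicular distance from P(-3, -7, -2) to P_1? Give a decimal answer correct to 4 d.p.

3.8184

n·P − d = (3)·(-3) + (-4)·(-7) + (5)·(-2) − (-18) = 27; |n| = √50.
Distance = |27| / √50 = 27/√50 ≈ 3.8184.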